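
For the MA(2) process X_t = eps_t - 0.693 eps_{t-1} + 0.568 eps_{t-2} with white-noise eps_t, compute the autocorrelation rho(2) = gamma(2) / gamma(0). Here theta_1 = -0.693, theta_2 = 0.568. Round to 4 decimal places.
\rho(2) = 0.3151

For an MA(q) process with theta_0 = 1, the autocovariance is
  gamma(k) = sigma^2 * sum_{i=0..q-k} theta_i * theta_{i+k},
and rho(k) = gamma(k) / gamma(0). Sigma^2 cancels.
  numerator   = (1)*(0.568) = 0.568.
  denominator = (1)^2 + (-0.693)^2 + (0.568)^2 = 1.802873.
  rho(2) = 0.568 / 1.802873 = 0.3151.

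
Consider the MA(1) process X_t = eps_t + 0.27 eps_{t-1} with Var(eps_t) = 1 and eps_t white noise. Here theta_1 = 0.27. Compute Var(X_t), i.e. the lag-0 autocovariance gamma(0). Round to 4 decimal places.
\gamma(0) = 1.0729

For an MA(q) process X_t = eps_t + sum_i theta_i eps_{t-i} with
Var(eps_t) = sigma^2, the variance is
  gamma(0) = sigma^2 * (1 + sum_i theta_i^2).
  sum_i theta_i^2 = (0.27)^2 = 0.0729.
  gamma(0) = 1 * (1 + 0.0729) = 1 * 1.0729 = 1.0729.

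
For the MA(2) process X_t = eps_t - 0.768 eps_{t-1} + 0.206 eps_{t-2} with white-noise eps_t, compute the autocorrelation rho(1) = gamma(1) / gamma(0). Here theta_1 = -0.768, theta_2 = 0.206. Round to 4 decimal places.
\rho(1) = -0.5674

For an MA(q) process with theta_0 = 1, the autocovariance is
  gamma(k) = sigma^2 * sum_{i=0..q-k} theta_i * theta_{i+k},
and rho(k) = gamma(k) / gamma(0). Sigma^2 cancels.
  numerator   = (1)*(-0.768) + (-0.768)*(0.206) = -0.926208.
  denominator = (1)^2 + (-0.768)^2 + (0.206)^2 = 1.63226.
  rho(1) = -0.926208 / 1.63226 = -0.5674.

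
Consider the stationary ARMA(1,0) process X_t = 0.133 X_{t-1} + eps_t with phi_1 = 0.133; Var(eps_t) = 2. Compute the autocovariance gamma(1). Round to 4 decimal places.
\gamma(1) = 0.2708

Multiply the model equation by X_{t-k} and take expectations. With theta_0 = psi_0 = 1 and psi_j the MA(infinity) weights, this gives
  gamma(k) - sum_i phi_i gamma(k-i) = c_k,
  c_k = sigma^2 * sum_{j=k..q} theta_j psi_{j-k}   (c_k = 0 for k > q),
using gamma(-m) = gamma(m).
Pure AR (q = 0): c_0 = sigma^2 = 2, c_k = 0 for k >= 1.
Equations for k = 0 and k = 1 (AR order 1):
  gamma(0) = phi_1 gamma(1) + c_0
  gamma(1) = phi_1 gamma(0) + c_1
Substituting the second into the first: gamma(0) (1 - phi_1^2) = c_0 + phi_1 c_1, so
  gamma(0) = c_0 / (1 - phi_1^2) = 2 / (1 - (0.133)^2) = 2 / 0.982311 = 2.036015.
  gamma(1) = phi_1 gamma(0) = (0.133)(2.036015) = 0.27079.
Therefore gamma(1) = 0.2708 (to 4 decimal places).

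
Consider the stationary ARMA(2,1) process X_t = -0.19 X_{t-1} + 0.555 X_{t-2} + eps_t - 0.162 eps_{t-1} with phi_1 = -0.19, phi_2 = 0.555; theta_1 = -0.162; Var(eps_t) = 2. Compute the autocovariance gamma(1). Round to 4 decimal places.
\gamma(1) = -2.4856

Multiply the model equation by X_{t-k} and take expectations. With theta_0 = psi_0 = 1 and psi_j the MA(infinity) weights, this gives
  gamma(k) - sum_i phi_i gamma(k-i) = c_k,
  c_k = sigma^2 * sum_{j=k..q} theta_j psi_{j-k}   (c_k = 0 for k > q),
using gamma(-m) = gamma(m).
psi-weights needed (psi_j = theta_j + sum_i phi_i psi_{j-i}):
  psi_1 = theta_1 + phi_1 = -0.162 + (-0.19) = -0.352
Right-hand sides:
  c_0 = sigma^2 (1 + theta_1 psi_1) = 2 * (1 + (-0.162)(-0.352)) = 2 * 1.057024 = 2.114048
  c_1 = sigma^2 theta_1 = 2 * (-0.162) = -0.324
  c_2 = 0
Equations for k = 0, 1, 2 (AR order 2, c_2 = 0):
  (E0) gamma(0) = phi_1 gamma(1) + phi_2 gamma(2) + c_0
  (E1) gamma(1) = phi_1 gamma(0) + phi_2 gamma(1) + c_1
  (E2) gamma(2) = phi_1 gamma(1) + phi_2 gamma(0)
From (E1): gamma(1) = A gamma(0) + B with
  A = phi_1 / (1 - phi_2) = -0.19 / 0.445 = -0.426966,   B = c_1 / (1 - phi_2) = -0.324 / 0.445 = -0.72809.
Insert (E2) into (E0): gamma(0) (1 - phi_2^2) = phi_1 (1 + phi_2) gamma(1) + c_0.
  phi_1 (1 + phi_2) = (-0.19)(1.555) = -0.29545,   1 - phi_2^2 = 0.691975.
Replace gamma(1) by A gamma(0) + B and collect gamma(0):
  gamma(0) [0.691975 - (-0.29545)(-0.426966)] = (-0.29545)(-0.72809) + 2.114048
  gamma(0) * 0.565828 = 2.329162
  gamma(0) = 2.329162 / 0.565828 = 4.11638.
  gamma(1) = A gamma(0) + B = (-0.426966)(4.11638) + (-0.72809) = -2.485645.
Therefore gamma(1) = -2.4856 (to 4 decimal places).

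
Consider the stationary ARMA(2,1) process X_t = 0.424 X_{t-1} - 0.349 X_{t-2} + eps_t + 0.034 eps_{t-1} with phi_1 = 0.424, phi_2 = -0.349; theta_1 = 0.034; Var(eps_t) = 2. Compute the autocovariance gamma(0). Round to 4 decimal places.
\gamma(0) = 2.5840

Multiply the model equation by X_{t-k} and take expectations. With theta_0 = psi_0 = 1 and psi_j the MA(infinity) weights, this gives
  gamma(k) - sum_i phi_i gamma(k-i) = c_k,
  c_k = sigma^2 * sum_{j=k..q} theta_j psi_{j-k}   (c_k = 0 for k > q),
using gamma(-m) = gamma(m).
psi-weights needed (psi_j = theta_j + sum_i phi_i psi_{j-i}):
  psi_1 = theta_1 + phi_1 = 0.034 + (0.424) = 0.458
Right-hand sides:
  c_0 = sigma^2 (1 + theta_1 psi_1) = 2 * (1 + (0.034)(0.458)) = 2 * 1.015572 = 2.031144
  c_1 = sigma^2 theta_1 = 2 * (0.034) = 0.068
  c_2 = 0
Equations for k = 0, 1, 2 (AR order 2, c_2 = 0):
  (E0) gamma(0) = phi_1 gamma(1) + phi_2 gamma(2) + c_0
  (E1) gamma(1) = phi_1 gamma(0) + phi_2 gamma(1) + c_1
  (E2) gamma(2) = phi_1 gamma(1) + phi_2 gamma(0)
From (E1): gamma(1) = A gamma(0) + B with
  A = phi_1 / (1 - phi_2) = 0.424 / 1.349 = 0.314307,   B = c_1 / (1 - phi_2) = 0.068 / 1.349 = 0.050408.
Insert (E2) into (E0): gamma(0) (1 - phi_2^2) = phi_1 (1 + phi_2) gamma(1) + c_0.
  phi_1 (1 + phi_2) = (0.424)(0.651) = 0.276024,   1 - phi_2^2 = 0.878199.
Replace gamma(1) by A gamma(0) + B and collect gamma(0):
  gamma(0) [0.878199 - (0.276024)(0.314307)] = (0.276024)(0.050408) + 2.031144
  gamma(0) * 0.791443 = 2.045058
  gamma(0) = 2.045058 / 0.791443 = 2.583962.
Therefore gamma(0) = 2.5840 (to 4 decimal places).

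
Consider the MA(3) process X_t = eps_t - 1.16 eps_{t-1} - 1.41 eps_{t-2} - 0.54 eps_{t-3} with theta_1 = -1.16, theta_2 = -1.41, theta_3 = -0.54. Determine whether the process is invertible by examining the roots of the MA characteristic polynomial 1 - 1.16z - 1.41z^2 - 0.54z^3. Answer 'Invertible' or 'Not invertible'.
\text{Not invertible}

The MA(q) characteristic polynomial is P(z) = 1 - 1.16z - 1.41z^2 - 0.54z^3.
Invertibility requires all roots to lie outside the unit circle, i.e. |z| > 1 for every root.
Degree 3: look for a simple real root z0 first, then factor out (1 - z/z0) and solve the remaining quadratic.
Testing z0 = 0.5: P(0.5) = 1 + (-1.16)(0.5) + (-1.41)(0.5)^2 + (-0.54)(0.5)^3
  = 1 + (-0.58) + (-0.3525) + (-0.0675) = 0.  So z_0 = 0.5 is a root, |z_0| = 0.5.
Divide out the factor (1 - 2 z) = (1 - z/z0) (since 1/z0 = 2):
  P(z) = (1 - 2 z)(1 + (0.84) z + (0.27) z^2)
  [check: z-coef 0.84 - (2) = -1.16; z^2-coef 0.27 - (2)(0.84) = -1.41; z^3-coef -(2)(0.27) = -0.54.]
Remaining roots from the quadratic factor 1 + (0.84) z + (0.27) z^2:
  Set 1 + (0.84) z + (0.27) z^2 = 0, i.e. a z^2 + b z + c = 0 with a = 0.27, b = 0.84, c = 1.
  Discriminant D = b^2 - 4ac = (0.84)^2 - 4*(0.27)*1 = 0.7056 - (1.08) = -0.3744.
  D < 0, so the roots are the complex-conjugate pair z = (-b +/- i sqrt(-D)) / (2a) = -1.5556 +/- 1.1331i.
  For a conjugate pair |z|^2 = z * conj(z) = (product of roots) = c/a = 1/(0.27) = 3.703704, so |z| = sqrt(3.703704) = 1.9245 for both roots.
Moduli of all roots: 0.5000, 1.9245, 1.9245.
All moduli strictly greater than 1? No.
Verdict: Not invertible.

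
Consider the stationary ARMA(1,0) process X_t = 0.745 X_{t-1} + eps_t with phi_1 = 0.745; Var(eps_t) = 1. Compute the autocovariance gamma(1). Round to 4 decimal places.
\gamma(1) = 1.6743

Multiply the model equation by X_{t-k} and take expectations. With theta_0 = psi_0 = 1 and psi_j the MA(infinity) weights, this gives
  gamma(k) - sum_i phi_i gamma(k-i) = c_k,
  c_k = sigma^2 * sum_{j=k..q} theta_j psi_{j-k}   (c_k = 0 for k > q),
using gamma(-m) = gamma(m).
Pure AR (q = 0): c_0 = sigma^2 = 1, c_k = 0 for k >= 1.
Equations for k = 0 and k = 1 (AR order 1):
  gamma(0) = phi_1 gamma(1) + c_0
  gamma(1) = phi_1 gamma(0) + c_1
Substituting the second into the first: gamma(0) (1 - phi_1^2) = c_0 + phi_1 c_1, so
  gamma(0) = c_0 / (1 - phi_1^2) = 1 / (1 - (0.745)^2) = 1 / 0.444975 = 2.247317.
  gamma(1) = phi_1 gamma(0) = (0.745)(2.247317) = 1.674251.
Therefore gamma(1) = 1.6743 (to 4 decimal places).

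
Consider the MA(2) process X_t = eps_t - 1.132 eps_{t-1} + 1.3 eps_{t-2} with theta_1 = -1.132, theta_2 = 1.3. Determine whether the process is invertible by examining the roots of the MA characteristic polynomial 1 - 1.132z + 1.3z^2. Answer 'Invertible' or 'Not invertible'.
\text{Not invertible}

The MA(q) characteristic polynomial is P(z) = 1 - 1.132z + 1.3z^2.
Invertibility requires all roots to lie outside the unit circle, i.e. |z| > 1 for every root.
Set 1 + (-1.132) z + (1.3) z^2 = 0, i.e. a z^2 + b z + c = 0 with a = 1.3, b = -1.132, c = 1.
Discriminant D = b^2 - 4ac = (-1.132)^2 - 4*(1.3)*1 = 1.281424 - (5.2) = -3.918576.
D < 0, so the roots are the complex-conjugate pair z = (-b +/- i sqrt(-D)) / (2a) = 0.4354 +/- 0.7614i.
For a conjugate pair |z|^2 = z * conj(z) = (product of roots) = c/a = 1/(1.3) = 0.769231, so |z| = sqrt(0.769231) = 0.8771 for both roots.
Moduli of all roots: 0.8771, 0.8771.
All moduli strictly greater than 1? No.
Verdict: Not invertible.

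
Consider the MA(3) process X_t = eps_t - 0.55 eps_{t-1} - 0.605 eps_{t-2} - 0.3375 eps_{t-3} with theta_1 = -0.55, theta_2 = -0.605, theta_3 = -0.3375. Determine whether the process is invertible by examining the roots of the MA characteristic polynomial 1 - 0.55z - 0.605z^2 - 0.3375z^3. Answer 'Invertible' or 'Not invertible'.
\text{Not invertible}

The MA(q) characteristic polynomial is P(z) = 1 - 0.55z - 0.605z^2 - 0.3375z^3.
Invertibility requires all roots to lie outside the unit circle, i.e. |z| > 1 for every root.
Degree 3: look for a simple real root z0 first, then factor out (1 - z/z0) and solve the remaining quadratic.
Testing z0 = 0.8: P(0.8) = 1 + (-0.55)(0.8) + (-0.605)(0.8)^2 + (-0.3375)(0.8)^3
  = 1 + (-0.44) + (-0.3872) + (-0.1728) = 0.  So z_0 = 0.8 is a root, |z_0| = 0.8.
Divide out the factor (1 - 1.25 z) = (1 - z/z0) (since 1/z0 = 1.25):
  P(z) = (1 - 1.25 z)(1 + (0.7) z + (0.27) z^2)
  [check: z-coef 0.7 - (1.25) = -0.55; z^2-coef 0.27 - (1.25)(0.7) = -0.605; z^3-coef -(1.25)(0.27) = -0.3375.]
Remaining roots from the quadratic factor 1 + (0.7) z + (0.27) z^2:
  Set 1 + (0.7) z + (0.27) z^2 = 0, i.e. a z^2 + b z + c = 0 with a = 0.27, b = 0.7, c = 1.
  Discriminant D = b^2 - 4ac = (0.7)^2 - 4*(0.27)*1 = 0.49 - (1.08) = -0.59.
  D < 0, so the roots are the complex-conjugate pair z = (-b +/- i sqrt(-D)) / (2a) = -1.2963 +/- 1.4224i.
  For a conjugate pair |z|^2 = z * conj(z) = (product of roots) = c/a = 1/(0.27) = 3.703704, so |z| = sqrt(3.703704) = 1.9245 for both roots.
Moduli of all roots: 0.8000, 1.9245, 1.9245.
All moduli strictly greater than 1? No.
Verdict: Not invertible.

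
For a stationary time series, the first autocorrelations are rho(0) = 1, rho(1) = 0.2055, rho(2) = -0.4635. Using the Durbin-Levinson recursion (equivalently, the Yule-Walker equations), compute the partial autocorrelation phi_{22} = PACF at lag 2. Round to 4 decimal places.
\phi_{22} = -0.5280

The PACF at lag k is phi_{kk}, the last component of the solution
to the Yule-Walker system G_k phi = r_k where
  (G_k)_{ij} = rho(|i - j|), (r_k)_i = rho(i), i,j = 1..k.
Equivalently, Durbin-Levinson gives phi_{kk} iteratively:
  phi_{11} = rho(1)
  phi_{kk} = [rho(k) - sum_{j=1..k-1} phi_{k-1,j} rho(k-j)]
            / [1 - sum_{j=1..k-1} phi_{k-1,j} rho(j)],
  phi_{k,j} = phi_{k-1,j} - phi_{kk} phi_{k-1,k-j},  j = 1..k-1.
Step k = 1:
  phi_11 = rho(1) = 0.2055.
Step k = 2:
  phi_22 = [rho(2) - phi_11 rho(1)] / [1 - phi_11 rho(1)] = [-0.4635 - (0.2055)(0.2055)] / [1 - (0.2055)(0.2055)]
         = -0.50573025 / 0.95776975 = -0.528.
Therefore phi_{22} = -0.5280.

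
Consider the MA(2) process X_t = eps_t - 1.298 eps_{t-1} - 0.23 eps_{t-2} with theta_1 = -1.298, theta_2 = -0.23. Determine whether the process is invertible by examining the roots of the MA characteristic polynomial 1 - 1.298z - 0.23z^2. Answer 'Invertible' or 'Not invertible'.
\text{Not invertible}

The MA(q) characteristic polynomial is P(z) = 1 - 1.298z - 0.23z^2.
Invertibility requires all roots to lie outside the unit circle, i.e. |z| > 1 for every root.
Set 1 + (-1.298) z + (-0.23) z^2 = 0, i.e. a z^2 + b z + c = 0 with a = -0.23, b = -1.298, c = 1.
Discriminant D = b^2 - 4ac = (-1.298)^2 - 4*(-0.23)*1 = 1.684804 - (-0.92) = 2.604804.
D >= 0, so the roots are real: z = (-b +/- sqrt(D)) / (2a) = (1.298 +/- 1.613941) / (-0.46).
  z_1 = (1.298 + 1.613941) / (-0.46) = -6.3303,   |z_1| = 6.3303.
  z_2 = (1.298 - 1.613941) / (-0.46) = 0.6868,   |z_2| = 0.6868.
Moduli of all roots: 6.3303, 0.6868.
All moduli strictly greater than 1? No.
Verdict: Not invertible.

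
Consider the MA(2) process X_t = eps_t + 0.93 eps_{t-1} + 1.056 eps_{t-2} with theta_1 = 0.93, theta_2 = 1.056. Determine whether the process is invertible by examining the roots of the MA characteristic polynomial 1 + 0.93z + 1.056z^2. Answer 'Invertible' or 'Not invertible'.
\text{Not invertible}

The MA(q) characteristic polynomial is P(z) = 1 + 0.93z + 1.056z^2.
Invertibility requires all roots to lie outside the unit circle, i.e. |z| > 1 for every root.
Set 1 + (0.93) z + (1.056) z^2 = 0, i.e. a z^2 + b z + c = 0 with a = 1.056, b = 0.93, c = 1.
Discriminant D = b^2 - 4ac = (0.93)^2 - 4*(1.056)*1 = 0.8649 - (4.224) = -3.3591.
D < 0, so the roots are the complex-conjugate pair z = (-b +/- i sqrt(-D)) / (2a) = -0.4403 +/- 0.8678i.
For a conjugate pair |z|^2 = z * conj(z) = (product of roots) = c/a = 1/(1.056) = 0.94697, so |z| = sqrt(0.94697) = 0.9731 for both roots.
Moduli of all roots: 0.9731, 0.9731.
All moduli strictly greater than 1? No.
Verdict: Not invertible.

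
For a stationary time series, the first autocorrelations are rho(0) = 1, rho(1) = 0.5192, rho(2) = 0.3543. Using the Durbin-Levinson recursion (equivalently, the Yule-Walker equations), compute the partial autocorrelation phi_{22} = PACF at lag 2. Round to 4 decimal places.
\phi_{22} = 0.1160

The PACF at lag k is phi_{kk}, the last component of the solution
to the Yule-Walker system G_k phi = r_k where
  (G_k)_{ij} = rho(|i - j|), (r_k)_i = rho(i), i,j = 1..k.
Equivalently, Durbin-Levinson gives phi_{kk} iteratively:
  phi_{11} = rho(1)
  phi_{kk} = [rho(k) - sum_{j=1..k-1} phi_{k-1,j} rho(k-j)]
            / [1 - sum_{j=1..k-1} phi_{k-1,j} rho(j)],
  phi_{k,j} = phi_{k-1,j} - phi_{kk} phi_{k-1,k-j},  j = 1..k-1.
Step k = 1:
  phi_11 = rho(1) = 0.5192.
Step k = 2:
  phi_22 = [rho(2) - phi_11 rho(1)] / [1 - phi_11 rho(1)] = [0.3543 - (0.5192)(0.5192)] / [1 - (0.5192)(0.5192)]
         = 0.08473136 / 0.73043136 = 0.116.
Therefore phi_{22} = 0.1160.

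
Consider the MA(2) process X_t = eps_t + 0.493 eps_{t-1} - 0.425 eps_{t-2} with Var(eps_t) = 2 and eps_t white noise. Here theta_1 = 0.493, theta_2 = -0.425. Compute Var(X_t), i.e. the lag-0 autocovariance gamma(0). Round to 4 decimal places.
\gamma(0) = 2.8473

For an MA(q) process X_t = eps_t + sum_i theta_i eps_{t-i} with
Var(eps_t) = sigma^2, the variance is
  gamma(0) = sigma^2 * (1 + sum_i theta_i^2).
  sum_i theta_i^2 = (0.493)^2 + (-0.425)^2 = 0.243049 + 0.180625 = 0.423674.
  gamma(0) = 2 * (1 + 0.423674) = 2 * 1.423674 = 2.847348, which rounds to 2.8473.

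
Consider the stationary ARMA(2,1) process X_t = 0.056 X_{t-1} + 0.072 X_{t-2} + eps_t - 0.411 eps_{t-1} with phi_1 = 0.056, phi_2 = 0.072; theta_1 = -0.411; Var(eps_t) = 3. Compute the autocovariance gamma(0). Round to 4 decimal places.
\gamma(0) = 3.3878

Multiply the model equation by X_{t-k} and take expectations. With theta_0 = psi_0 = 1 and psi_j the MA(infinity) weights, this gives
  gamma(k) - sum_i phi_i gamma(k-i) = c_k,
  c_k = sigma^2 * sum_{j=k..q} theta_j psi_{j-k}   (c_k = 0 for k > q),
using gamma(-m) = gamma(m).
psi-weights needed (psi_j = theta_j + sum_i phi_i psi_{j-i}):
  psi_1 = theta_1 + phi_1 = -0.411 + (0.056) = -0.355
Right-hand sides:
  c_0 = sigma^2 (1 + theta_1 psi_1) = 3 * (1 + (-0.411)(-0.355)) = 3 * 1.145905 = 3.437715
  c_1 = sigma^2 theta_1 = 3 * (-0.411) = -1.233
  c_2 = 0
Equations for k = 0, 1, 2 (AR order 2, c_2 = 0):
  (E0) gamma(0) = phi_1 gamma(1) + phi_2 gamma(2) + c_0
  (E1) gamma(1) = phi_1 gamma(0) + phi_2 gamma(1) + c_1
  (E2) gamma(2) = phi_1 gamma(1) + phi_2 gamma(0)
From (E1): gamma(1) = A gamma(0) + B with
  A = phi_1 / (1 - phi_2) = 0.056 / 0.928 = 0.060345,   B = c_1 / (1 - phi_2) = -1.233 / 0.928 = -1.328664.
Insert (E2) into (E0): gamma(0) (1 - phi_2^2) = phi_1 (1 + phi_2) gamma(1) + c_0.
  phi_1 (1 + phi_2) = (0.056)(1.072) = 0.060032,   1 - phi_2^2 = 0.994816.
Replace gamma(1) by A gamma(0) + B and collect gamma(0):
  gamma(0) [0.994816 - (0.060032)(0.060345)] = (0.060032)(-1.328664) + 3.437715
  gamma(0) * 0.991193 = 3.357953
  gamma(0) = 3.357953 / 0.991193 = 3.387788.
Therefore gamma(0) = 3.3878 (to 4 decimal places).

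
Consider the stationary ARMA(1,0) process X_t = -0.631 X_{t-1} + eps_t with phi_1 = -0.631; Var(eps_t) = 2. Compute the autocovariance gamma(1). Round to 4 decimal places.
\gamma(1) = -2.0969

Multiply the model equation by X_{t-k} and take expectations. With theta_0 = psi_0 = 1 and psi_j the MA(infinity) weights, this gives
  gamma(k) - sum_i phi_i gamma(k-i) = c_k,
  c_k = sigma^2 * sum_{j=k..q} theta_j psi_{j-k}   (c_k = 0 for k > q),
using gamma(-m) = gamma(m).
Pure AR (q = 0): c_0 = sigma^2 = 2, c_k = 0 for k >= 1.
Equations for k = 0 and k = 1 (AR order 1):
  gamma(0) = phi_1 gamma(1) + c_0
  gamma(1) = phi_1 gamma(0) + c_1
Substituting the second into the first: gamma(0) (1 - phi_1^2) = c_0 + phi_1 c_1, so
  gamma(0) = c_0 / (1 - phi_1^2) = 2 / (1 - (-0.631)^2) = 2 / 0.601839 = 3.323148.
  gamma(1) = phi_1 gamma(0) = (-0.631)(3.323148) = -2.096906.
Therefore gamma(1) = -2.0969 (to 4 decimal places).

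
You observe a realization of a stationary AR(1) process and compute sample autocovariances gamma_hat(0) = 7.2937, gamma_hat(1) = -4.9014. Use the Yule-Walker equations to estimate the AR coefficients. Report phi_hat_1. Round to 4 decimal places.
\hat\phi_{1} = -0.6720

The Yule-Walker equations for an AR(p) process read, in matrix form,
  Gamma_p phi = r_p,   with   (Gamma_p)_{ij} = gamma(|i - j|),
                       (r_p)_i = gamma(i),   i,j = 1..p.
Substitute the sample gammas (Toeplitz matrix and right-hand side of size 1):
  Gamma_p = [[7.2937]]
  r_p     = [-4.9014]
With p = 1 this is the single equation gamma(0) phi_1 = gamma(1):
  phi_hat_1 = gamma(1) / gamma(0) = -4.9014 / 7.2937 = -0.6720.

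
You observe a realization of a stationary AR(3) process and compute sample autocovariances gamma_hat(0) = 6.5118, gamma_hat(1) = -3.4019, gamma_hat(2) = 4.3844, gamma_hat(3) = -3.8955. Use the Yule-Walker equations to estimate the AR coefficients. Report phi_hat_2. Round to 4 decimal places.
\hat\phi_{2} = 0.4800

The Yule-Walker equations for an AR(p) process read, in matrix form,
  Gamma_p phi = r_p,   with   (Gamma_p)_{ij} = gamma(|i - j|),
                       (r_p)_i = gamma(i),   i,j = 1..p.
Substitute the sample gammas (Toeplitz matrix and right-hand side of size 3):
  Gamma_p = [[6.5118, -3.4019, 4.3844], [-3.4019, 6.5118, -3.4019], [4.3844, -3.4019, 6.5118]]
  r_p     = [-3.4019, 4.3844, -3.8955]
Written out (R1..R3):
  (R1) 6.5118 phi_1 - 3.4019 phi_2 + 4.3844 phi_3 = -3.4019
  (R2) -3.4019 phi_1 + 6.5118 phi_2 - 3.4019 phi_3 = 4.3844
  (R3) 4.3844 phi_1 - 3.4019 phi_2 + 6.5118 phi_3 = -3.8955
Gaussian elimination:
  R2 <- R2 - (-3.4019/6.5118) R1 = R2 - (-0.522421) R1:  4.734577 phi_2 - 1.111398 phi_3 = 2.607177
  R3 <- R3 - (4.3844/6.5118) R1 = R3 - (0.673301) R1:  -1.111398 phi_2 + 3.55978 phi_3 = -1.604998
  R3 <- R3 - (-1.111398/4.734577) R2 = R3 - (-0.234741) R2:  3.29889 phi_3 = -0.992987
Back-substitution:
  phi_hat_3 = -0.992987 / 3.29889 = -0.301007
  phi_hat_2 = (2.607177 - (-1.111398)(-0.301007)) / 4.734577 = 0.480009
  phi_hat_1 = (-3.4019 - (-3.4019)(0.480009) - (4.3844)(-0.301007)) / 6.5118 = -0.068986
So phi_hat = [-0.0690, 0.4800, -0.3010].
Therefore phi_hat_2 = 0.4800.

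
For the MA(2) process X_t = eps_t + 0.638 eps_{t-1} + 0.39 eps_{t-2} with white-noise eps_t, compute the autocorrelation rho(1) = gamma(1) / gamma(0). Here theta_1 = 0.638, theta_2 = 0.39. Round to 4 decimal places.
\rho(1) = 0.5688

For an MA(q) process with theta_0 = 1, the autocovariance is
  gamma(k) = sigma^2 * sum_{i=0..q-k} theta_i * theta_{i+k},
and rho(k) = gamma(k) / gamma(0). Sigma^2 cancels.
  numerator   = (1)*(0.638) + (0.638)*(0.39) = 0.88682.
  denominator = (1)^2 + (0.638)^2 + (0.39)^2 = 1.559144.
  rho(1) = 0.88682 / 1.559144 = 0.5688.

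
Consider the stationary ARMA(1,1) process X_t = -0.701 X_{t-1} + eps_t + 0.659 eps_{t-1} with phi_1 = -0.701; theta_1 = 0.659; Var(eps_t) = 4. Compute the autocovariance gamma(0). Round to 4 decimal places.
\gamma(0) = 4.0139

Multiply the model equation by X_{t-k} and take expectations. With theta_0 = psi_0 = 1 and psi_j the MA(infinity) weights, this gives
  gamma(k) - sum_i phi_i gamma(k-i) = c_k,
  c_k = sigma^2 * sum_{j=k..q} theta_j psi_{j-k}   (c_k = 0 for k > q),
using gamma(-m) = gamma(m).
psi-weights needed (psi_j = theta_j + sum_i phi_i psi_{j-i}):
  psi_1 = theta_1 + phi_1 = 0.659 + (-0.701) = -0.042
Right-hand sides:
  c_0 = sigma^2 (1 + theta_1 psi_1) = 4 * (1 + (0.659)(-0.042)) = 4 * 0.972322 = 3.889288
  c_1 = sigma^2 theta_1 = 4 * (0.659) = 2.636
  c_2 = 0
Equations for k = 0 and k = 1 (AR order 1):
  gamma(0) = phi_1 gamma(1) + c_0
  gamma(1) = phi_1 gamma(0) + c_1
Substituting the second into the first: gamma(0) (1 - phi_1^2) = c_0 + phi_1 c_1, so
  gamma(0) = (c_0 + phi_1 c_1) / (1 - phi_1^2) = (3.889288 + (-0.701)(2.636)) / (1 - (-0.701)^2) = 2.041452 / 0.508599 = 4.013873.
Therefore gamma(0) = 4.0139 (to 4 decimal places).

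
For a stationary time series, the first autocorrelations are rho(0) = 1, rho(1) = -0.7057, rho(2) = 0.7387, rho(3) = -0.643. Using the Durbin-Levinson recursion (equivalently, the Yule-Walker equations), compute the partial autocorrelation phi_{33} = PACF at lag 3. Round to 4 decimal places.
\phi_{33} = -0.0861

The PACF at lag k is phi_{kk}, the last component of the solution
to the Yule-Walker system G_k phi = r_k where
  (G_k)_{ij} = rho(|i - j|), (r_k)_i = rho(i), i,j = 1..k.
Equivalently, Durbin-Levinson gives phi_{kk} iteratively:
  phi_{11} = rho(1)
  phi_{kk} = [rho(k) - sum_{j=1..k-1} phi_{k-1,j} rho(k-j)]
            / [1 - sum_{j=1..k-1} phi_{k-1,j} rho(j)],
  phi_{k,j} = phi_{k-1,j} - phi_{kk} phi_{k-1,k-j},  j = 1..k-1.
Step k = 1:
  phi_11 = rho(1) = -0.7057.
Step k = 2:
  phi_22 = [rho(2) - phi_11 rho(1)] / [1 - phi_11 rho(1)] = [0.7387 - (-0.7057)(-0.7057)] / [1 - (-0.7057)(-0.7057)]
         = 0.24068751 / 0.50198751 = 0.479469.
  Update: phi_21 = phi_11 - phi_22 phi_11 = -0.7057 - (0.479469)(-0.7057) = -0.367339.
Step k = 3:
  phi_33 = [rho(3) - phi_21 rho(2) - phi_22 rho(1)] / [1 - phi_21 rho(1) - phi_22 rho(2)]
    numerator   = -0.643 - (-0.367339)(0.7387) - (0.479469)(-0.7057) = -0.03328559
    denominator = 1 - (-0.367339)(-0.7057) - (0.479469)(0.7387) = 0.38658528
  phi_33 = -0.03328559 / 0.38658528 = -0.0861.
Therefore phi_{33} = -0.0861.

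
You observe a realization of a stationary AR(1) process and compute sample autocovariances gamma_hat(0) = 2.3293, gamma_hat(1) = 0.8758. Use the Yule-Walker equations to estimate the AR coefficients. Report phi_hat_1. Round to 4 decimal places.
\hat\phi_{1} = 0.3760

The Yule-Walker equations for an AR(p) process read, in matrix form,
  Gamma_p phi = r_p,   with   (Gamma_p)_{ij} = gamma(|i - j|),
                       (r_p)_i = gamma(i),   i,j = 1..p.
Substitute the sample gammas (Toeplitz matrix and right-hand side of size 1):
  Gamma_p = [[2.3293]]
  r_p     = [0.8758]
With p = 1 this is the single equation gamma(0) phi_1 = gamma(1):
  phi_hat_1 = gamma(1) / gamma(0) = 0.8758 / 2.3293 = 0.3760.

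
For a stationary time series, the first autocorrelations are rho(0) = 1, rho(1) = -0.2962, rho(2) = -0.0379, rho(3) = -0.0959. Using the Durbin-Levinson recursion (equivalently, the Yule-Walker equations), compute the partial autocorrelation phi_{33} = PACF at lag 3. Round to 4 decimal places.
\phi_{33} = -0.1670

The PACF at lag k is phi_{kk}, the last component of the solution
to the Yule-Walker system G_k phi = r_k where
  (G_k)_{ij} = rho(|i - j|), (r_k)_i = rho(i), i,j = 1..k.
Equivalently, Durbin-Levinson gives phi_{kk} iteratively:
  phi_{11} = rho(1)
  phi_{kk} = [rho(k) - sum_{j=1..k-1} phi_{k-1,j} rho(k-j)]
            / [1 - sum_{j=1..k-1} phi_{k-1,j} rho(j)],
  phi_{k,j} = phi_{k-1,j} - phi_{kk} phi_{k-1,k-j},  j = 1..k-1.
Step k = 1:
  phi_11 = rho(1) = -0.2962.
Step k = 2:
  phi_22 = [rho(2) - phi_11 rho(1)] / [1 - phi_11 rho(1)] = [-0.0379 - (-0.2962)(-0.2962)] / [1 - (-0.2962)(-0.2962)]
         = -0.12563444 / 0.91226556 = -0.137717.
  Update: phi_21 = phi_11 - phi_22 phi_11 = -0.2962 - (-0.137717)(-0.2962) = -0.336992.
Step k = 3:
  phi_33 = [rho(3) - phi_21 rho(2) - phi_22 rho(1)] / [1 - phi_21 rho(1) - phi_22 rho(2)]
    numerator   = -0.0959 - (-0.336992)(-0.0379) - (-0.137717)(-0.2962) = -0.14946375
    denominator = 1 - (-0.336992)(-0.2962) - (-0.137717)(-0.0379) = 0.89496357
  phi_33 = -0.14946375 / 0.89496357 = -0.167.
Therefore phi_{33} = -0.1670.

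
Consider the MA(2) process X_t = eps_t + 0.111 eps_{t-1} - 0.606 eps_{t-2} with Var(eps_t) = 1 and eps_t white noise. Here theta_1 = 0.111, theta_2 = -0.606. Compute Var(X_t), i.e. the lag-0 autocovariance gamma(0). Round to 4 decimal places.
\gamma(0) = 1.3796

For an MA(q) process X_t = eps_t + sum_i theta_i eps_{t-i} with
Var(eps_t) = sigma^2, the variance is
  gamma(0) = sigma^2 * (1 + sum_i theta_i^2).
  sum_i theta_i^2 = (0.111)^2 + (-0.606)^2 = 0.012321 + 0.367236 = 0.379557.
  gamma(0) = 1 * (1 + 0.379557) = 1 * 1.379557 = 1.379557, which rounds to 1.3796.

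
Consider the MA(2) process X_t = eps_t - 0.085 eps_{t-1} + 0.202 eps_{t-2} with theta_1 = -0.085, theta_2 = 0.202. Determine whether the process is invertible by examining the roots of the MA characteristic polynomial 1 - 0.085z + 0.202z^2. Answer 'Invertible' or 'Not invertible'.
\text{Invertible}

The MA(q) characteristic polynomial is P(z) = 1 - 0.085z + 0.202z^2.
Invertibility requires all roots to lie outside the unit circle, i.e. |z| > 1 for every root.
Set 1 + (-0.085) z + (0.202) z^2 = 0, i.e. a z^2 + b z + c = 0 with a = 0.202, b = -0.085, c = 1.
Discriminant D = b^2 - 4ac = (-0.085)^2 - 4*(0.202)*1 = 0.007225 - (0.808) = -0.800775.
D < 0, so the roots are the complex-conjugate pair z = (-b +/- i sqrt(-D)) / (2a) = 0.2104 +/- 2.215i.
For a conjugate pair |z|^2 = z * conj(z) = (product of roots) = c/a = 1/(0.202) = 4.950495, so |z| = sqrt(4.950495) = 2.225 for both roots.
Moduli of all roots: 2.2250, 2.2250.
All moduli strictly greater than 1? Yes.
Verdict: Invertible.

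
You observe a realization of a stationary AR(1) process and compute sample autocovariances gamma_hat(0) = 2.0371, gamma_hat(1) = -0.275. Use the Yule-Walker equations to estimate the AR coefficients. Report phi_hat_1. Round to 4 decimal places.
\hat\phi_{1} = -0.1350

The Yule-Walker equations for an AR(p) process read, in matrix form,
  Gamma_p phi = r_p,   with   (Gamma_p)_{ij} = gamma(|i - j|),
                       (r_p)_i = gamma(i),   i,j = 1..p.
Substitute the sample gammas (Toeplitz matrix and right-hand side of size 1):
  Gamma_p = [[2.0371]]
  r_p     = [-0.275]
With p = 1 this is the single equation gamma(0) phi_1 = gamma(1):
  phi_hat_1 = gamma(1) / gamma(0) = -0.275 / 2.0371 = -0.1350.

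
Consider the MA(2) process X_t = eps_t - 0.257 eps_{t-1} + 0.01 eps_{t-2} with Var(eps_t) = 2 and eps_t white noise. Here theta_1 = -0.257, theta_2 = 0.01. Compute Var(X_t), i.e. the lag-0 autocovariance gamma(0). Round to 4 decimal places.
\gamma(0) = 2.1323

For an MA(q) process X_t = eps_t + sum_i theta_i eps_{t-i} with
Var(eps_t) = sigma^2, the variance is
  gamma(0) = sigma^2 * (1 + sum_i theta_i^2).
  sum_i theta_i^2 = (-0.257)^2 + (0.01)^2 = 0.066049 + 0.0001 = 0.066149.
  gamma(0) = 2 * (1 + 0.066149) = 2 * 1.066149 = 2.132298, which rounds to 2.1323.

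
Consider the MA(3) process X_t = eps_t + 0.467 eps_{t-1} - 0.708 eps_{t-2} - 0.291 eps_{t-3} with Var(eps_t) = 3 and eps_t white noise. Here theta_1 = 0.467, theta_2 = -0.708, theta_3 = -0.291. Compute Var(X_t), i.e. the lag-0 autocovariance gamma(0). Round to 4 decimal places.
\gamma(0) = 5.4121

For an MA(q) process X_t = eps_t + sum_i theta_i eps_{t-i} with
Var(eps_t) = sigma^2, the variance is
  gamma(0) = sigma^2 * (1 + sum_i theta_i^2).
  sum_i theta_i^2 = (0.467)^2 + (-0.708)^2 + (-0.291)^2 = 0.218089 + 0.501264 + 0.084681 = 0.804034.
  gamma(0) = 3 * (1 + 0.804034) = 3 * 1.804034 = 5.412102, which rounds to 5.4121.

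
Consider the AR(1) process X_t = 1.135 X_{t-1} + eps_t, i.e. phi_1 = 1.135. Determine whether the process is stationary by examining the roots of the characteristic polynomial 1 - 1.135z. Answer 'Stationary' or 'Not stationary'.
\text{Not stationary}

The AR(p) characteristic polynomial is P(z) = 1 - 1.135z.
Stationarity requires all roots to lie outside the unit circle, i.e. |z| > 1 for every root.
This is linear in z: 1 + (-1.135) z = 0  =>  z = -1/(-1.135) = 0.881057,  |z| = 0.881057.
Moduli of all roots: 0.8811.
All moduli strictly greater than 1? No.
Verdict: Not stationary.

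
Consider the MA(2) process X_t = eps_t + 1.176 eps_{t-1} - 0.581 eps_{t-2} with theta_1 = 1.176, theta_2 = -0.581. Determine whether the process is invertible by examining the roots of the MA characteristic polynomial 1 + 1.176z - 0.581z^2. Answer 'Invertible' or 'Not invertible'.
\text{Not invertible}

The MA(q) characteristic polynomial is P(z) = 1 + 1.176z - 0.581z^2.
Invertibility requires all roots to lie outside the unit circle, i.e. |z| > 1 for every root.
Set 1 + (1.176) z + (-0.581) z^2 = 0, i.e. a z^2 + b z + c = 0 with a = -0.581, b = 1.176, c = 1.
Discriminant D = b^2 - 4ac = (1.176)^2 - 4*(-0.581)*1 = 1.382976 - (-2.324) = 3.706976.
D >= 0, so the roots are real: z = (-b +/- sqrt(D)) / (2a) = (-1.176 +/- 1.925351) / (-1.162).
  z_1 = (-1.176 + 1.925351) / (-1.162) = -0.6449,   |z_1| = 0.6449.
  z_2 = (-1.176 - 1.925351) / (-1.162) = 2.669,   |z_2| = 2.669.
Moduli of all roots: 0.6449, 2.6690.
All moduli strictly greater than 1? No.
Verdict: Not invertible.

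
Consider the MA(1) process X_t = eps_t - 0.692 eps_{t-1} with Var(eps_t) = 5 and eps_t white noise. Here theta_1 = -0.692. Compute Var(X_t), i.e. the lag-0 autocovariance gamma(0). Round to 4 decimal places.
\gamma(0) = 7.3943

For an MA(q) process X_t = eps_t + sum_i theta_i eps_{t-i} with
Var(eps_t) = sigma^2, the variance is
  gamma(0) = sigma^2 * (1 + sum_i theta_i^2).
  sum_i theta_i^2 = (-0.692)^2 = 0.478864.
  gamma(0) = 5 * (1 + 0.478864) = 5 * 1.478864 = 7.39432, which rounds to 7.3943.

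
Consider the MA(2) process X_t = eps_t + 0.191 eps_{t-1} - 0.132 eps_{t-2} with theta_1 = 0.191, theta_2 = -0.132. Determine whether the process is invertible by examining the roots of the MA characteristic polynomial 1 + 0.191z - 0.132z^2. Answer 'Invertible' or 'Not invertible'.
\text{Invertible}

The MA(q) characteristic polynomial is P(z) = 1 + 0.191z - 0.132z^2.
Invertibility requires all roots to lie outside the unit circle, i.e. |z| > 1 for every root.
Set 1 + (0.191) z + (-0.132) z^2 = 0, i.e. a z^2 + b z + c = 0 with a = -0.132, b = 0.191, c = 1.
Discriminant D = b^2 - 4ac = (0.191)^2 - 4*(-0.132)*1 = 0.036481 - (-0.528) = 0.564481.
D >= 0, so the roots are real: z = (-b +/- sqrt(D)) / (2a) = (-0.191 +/- 0.75132) / (-0.264).
  z_1 = (-0.191 + 0.75132) / (-0.264) = -2.1224,   |z_1| = 2.1224.
  z_2 = (-0.191 - 0.75132) / (-0.264) = 3.5694,   |z_2| = 3.5694.
Moduli of all roots: 2.1224, 3.5694.
All moduli strictly greater than 1? Yes.
Verdict: Invertible.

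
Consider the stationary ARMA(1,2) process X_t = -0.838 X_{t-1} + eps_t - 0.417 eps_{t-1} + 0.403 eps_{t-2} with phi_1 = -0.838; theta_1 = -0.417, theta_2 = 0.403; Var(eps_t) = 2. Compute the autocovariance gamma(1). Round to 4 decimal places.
\gamma(1) = -18.0724

Multiply the model equation by X_{t-k} and take expectations. With theta_0 = psi_0 = 1 and psi_j the MA(infinity) weights, this gives
  gamma(k) - sum_i phi_i gamma(k-i) = c_k,
  c_k = sigma^2 * sum_{j=k..q} theta_j psi_{j-k}   (c_k = 0 for k > q),
using gamma(-m) = gamma(m).
psi-weights needed (psi_j = theta_j + sum_i phi_i psi_{j-i}):
  psi_1 = theta_1 + phi_1 = -0.417 + (-0.838) = -1.255
  psi_2 = theta_2 + phi_1 psi_1 = 0.403 + (-0.838)(-1.255) = 1.45469
Right-hand sides:
  c_0 = sigma^2 (1 + theta_1 psi_1 + theta_2 psi_2) = 2 * (1 + (-0.417)(-1.255) + (0.403)(1.45469)) = 2 * 2.109575 = 4.21915
  c_1 = sigma^2 (theta_1 + theta_2 psi_1) = 2 * (-0.417 + (0.403)(-1.255)) = -1.84553
  c_2 = sigma^2 theta_2 = 2 * (0.403) = 0.806
Equations for k = 0 and k = 1 (AR order 1):
  gamma(0) = phi_1 gamma(1) + c_0
  gamma(1) = phi_1 gamma(0) + c_1
Substituting the second into the first: gamma(0) (1 - phi_1^2) = c_0 + phi_1 c_1, so
  gamma(0) = (c_0 + phi_1 c_1) / (1 - phi_1^2) = (4.21915 + (-0.838)(-1.84553)) / (1 - (-0.838)^2) = 5.765704 / 0.297756 = 19.363856.
  gamma(1) = phi_1 gamma(0) + c_1 = (-0.838)(19.363856) + (-1.84553) = -18.072441.
Therefore gamma(1) = -18.0724 (to 4 decimal places).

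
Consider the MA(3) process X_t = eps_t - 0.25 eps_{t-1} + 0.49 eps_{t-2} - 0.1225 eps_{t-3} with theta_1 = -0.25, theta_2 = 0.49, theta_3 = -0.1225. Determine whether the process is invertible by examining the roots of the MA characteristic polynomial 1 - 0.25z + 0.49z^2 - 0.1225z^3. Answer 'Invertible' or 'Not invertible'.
\text{Invertible}

The MA(q) characteristic polynomial is P(z) = 1 - 0.25z + 0.49z^2 - 0.1225z^3.
Invertibility requires all roots to lie outside the unit circle, i.e. |z| > 1 for every root.
Degree 3: look for a simple real root z0 first, then factor out (1 - z/z0) and solve the remaining quadratic.
Testing z0 = 4: P(4) = 1 + (-0.25)(4) + (0.49)(4)^2 + (-0.1225)(4)^3
  = 1 + (-1) + (7.84) + (-7.84) = 0.  So z_0 = 4 is a root, |z_0| = 4.
Divide out the factor (1 - 0.25 z) = (1 - z/z0) (since 1/z0 = 0.25):
  P(z) = (1 - 0.25 z)(1 + (0) z + (0.49) z^2)
  [check: z-coef 0 - (0.25) = -0.25; z^2-coef 0.49 - (0.25)(0) = 0.49; z^3-coef -(0.25)(0.49) = -0.1225.]
Remaining roots from the quadratic factor 1 + (0) z + (0.49) z^2:
  Set 1 + (0) z + (0.49) z^2 = 0, i.e. a z^2 + b z + c = 0 with a = 0.49, b = 0, c = 1.
  Discriminant D = b^2 - 4ac = (0)^2 - 4*(0.49)*1 = 0 - (1.96) = -1.96.
  D < 0, so the roots are the complex-conjugate pair z = (-b +/- i sqrt(-D)) / (2a) = 0 +/- 1.4286i.
  For a conjugate pair |z|^2 = z * conj(z) = (product of roots) = c/a = 1/(0.49) = 2.040816, so |z| = sqrt(2.040816) = 1.4286 for both roots.
Moduli of all roots: 4.0000, 1.4286, 1.4286.
All moduli strictly greater than 1? Yes.
Verdict: Invertible.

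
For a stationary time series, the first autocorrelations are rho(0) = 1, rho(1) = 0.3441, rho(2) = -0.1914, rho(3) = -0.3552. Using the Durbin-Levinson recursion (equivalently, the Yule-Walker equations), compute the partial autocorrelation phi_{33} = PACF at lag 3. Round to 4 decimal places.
\phi_{33} = -0.1880

The PACF at lag k is phi_{kk}, the last component of the solution
to the Yule-Walker system G_k phi = r_k where
  (G_k)_{ij} = rho(|i - j|), (r_k)_i = rho(i), i,j = 1..k.
Equivalently, Durbin-Levinson gives phi_{kk} iteratively:
  phi_{11} = rho(1)
  phi_{kk} = [rho(k) - sum_{j=1..k-1} phi_{k-1,j} rho(k-j)]
            / [1 - sum_{j=1..k-1} phi_{k-1,j} rho(j)],
  phi_{k,j} = phi_{k-1,j} - phi_{kk} phi_{k-1,k-j},  j = 1..k-1.
Step k = 1:
  phi_11 = rho(1) = 0.3441.
Step k = 2:
  phi_22 = [rho(2) - phi_11 rho(1)] / [1 - phi_11 rho(1)] = [-0.1914 - (0.3441)(0.3441)] / [1 - (0.3441)(0.3441)]
         = -0.30980481 / 0.88159519 = -0.351414.
  Update: phi_21 = phi_11 - phi_22 phi_11 = 0.3441 - (-0.351414)(0.3441) = 0.465022.
Step k = 3:
  phi_33 = [rho(3) - phi_21 rho(2) - phi_22 rho(1)] / [1 - phi_21 rho(1) - phi_22 rho(2)]
    numerator   = -0.3552 - (0.465022)(-0.1914) - (-0.351414)(0.3441) = -0.14527335
    denominator = 1 - (0.465022)(0.3441) - (-0.351414)(-0.1914) = 0.77272547
  phi_33 = -0.14527335 / 0.77272547 = -0.188.
Therefore phi_{33} = -0.1880.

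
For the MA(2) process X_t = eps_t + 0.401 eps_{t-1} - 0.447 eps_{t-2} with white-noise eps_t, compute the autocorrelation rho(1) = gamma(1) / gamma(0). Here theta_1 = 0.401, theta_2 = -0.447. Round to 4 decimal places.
\rho(1) = 0.1630

For an MA(q) process with theta_0 = 1, the autocovariance is
  gamma(k) = sigma^2 * sum_{i=0..q-k} theta_i * theta_{i+k},
and rho(k) = gamma(k) / gamma(0). Sigma^2 cancels.
  numerator   = (1)*(0.401) + (0.401)*(-0.447) = 0.221753.
  denominator = (1)^2 + (0.401)^2 + (-0.447)^2 = 1.36061.
  rho(1) = 0.221753 / 1.36061 = 0.1630.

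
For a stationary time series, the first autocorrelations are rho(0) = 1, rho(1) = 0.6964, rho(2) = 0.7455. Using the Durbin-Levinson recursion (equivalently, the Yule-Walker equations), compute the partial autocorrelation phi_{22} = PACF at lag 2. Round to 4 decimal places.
\phi_{22} = 0.5059

The PACF at lag k is phi_{kk}, the last component of the solution
to the Yule-Walker system G_k phi = r_k where
  (G_k)_{ij} = rho(|i - j|), (r_k)_i = rho(i), i,j = 1..k.
Equivalently, Durbin-Levinson gives phi_{kk} iteratively:
  phi_{11} = rho(1)
  phi_{kk} = [rho(k) - sum_{j=1..k-1} phi_{k-1,j} rho(k-j)]
            / [1 - sum_{j=1..k-1} phi_{k-1,j} rho(j)],
  phi_{k,j} = phi_{k-1,j} - phi_{kk} phi_{k-1,k-j},  j = 1..k-1.
Step k = 1:
  phi_11 = rho(1) = 0.6964.
Step k = 2:
  phi_22 = [rho(2) - phi_11 rho(1)] / [1 - phi_11 rho(1)] = [0.7455 - (0.6964)(0.6964)] / [1 - (0.6964)(0.6964)]
         = 0.26052704 / 0.51502704 = 0.5059.
Therefore phi_{22} = 0.5059.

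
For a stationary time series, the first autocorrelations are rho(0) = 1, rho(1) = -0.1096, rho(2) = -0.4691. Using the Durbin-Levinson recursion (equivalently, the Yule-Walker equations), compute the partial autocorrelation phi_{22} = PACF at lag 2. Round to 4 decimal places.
\phi_{22} = -0.4870

The PACF at lag k is phi_{kk}, the last component of the solution
to the Yule-Walker system G_k phi = r_k where
  (G_k)_{ij} = rho(|i - j|), (r_k)_i = rho(i), i,j = 1..k.
Equivalently, Durbin-Levinson gives phi_{kk} iteratively:
  phi_{11} = rho(1)
  phi_{kk} = [rho(k) - sum_{j=1..k-1} phi_{k-1,j} rho(k-j)]
            / [1 - sum_{j=1..k-1} phi_{k-1,j} rho(j)],
  phi_{k,j} = phi_{k-1,j} - phi_{kk} phi_{k-1,k-j},  j = 1..k-1.
Step k = 1:
  phi_11 = rho(1) = -0.1096.
Step k = 2:
  phi_22 = [rho(2) - phi_11 rho(1)] / [1 - phi_11 rho(1)] = [-0.4691 - (-0.1096)(-0.1096)] / [1 - (-0.1096)(-0.1096)]
         = -0.48111216 / 0.98798784 = -0.487.
Therefore phi_{22} = -0.4870.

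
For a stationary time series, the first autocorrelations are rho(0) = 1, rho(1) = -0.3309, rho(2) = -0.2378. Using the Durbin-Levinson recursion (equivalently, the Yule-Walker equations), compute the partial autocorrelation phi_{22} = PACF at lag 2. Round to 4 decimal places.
\phi_{22} = -0.3900

The PACF at lag k is phi_{kk}, the last component of the solution
to the Yule-Walker system G_k phi = r_k where
  (G_k)_{ij} = rho(|i - j|), (r_k)_i = rho(i), i,j = 1..k.
Equivalently, Durbin-Levinson gives phi_{kk} iteratively:
  phi_{11} = rho(1)
  phi_{kk} = [rho(k) - sum_{j=1..k-1} phi_{k-1,j} rho(k-j)]
            / [1 - sum_{j=1..k-1} phi_{k-1,j} rho(j)],
  phi_{k,j} = phi_{k-1,j} - phi_{kk} phi_{k-1,k-j},  j = 1..k-1.
Step k = 1:
  phi_11 = rho(1) = -0.3309.
Step k = 2:
  phi_22 = [rho(2) - phi_11 rho(1)] / [1 - phi_11 rho(1)] = [-0.2378 - (-0.3309)(-0.3309)] / [1 - (-0.3309)(-0.3309)]
         = -0.34729481 / 0.89050519 = -0.39.
Therefore phi_{22} = -0.3900.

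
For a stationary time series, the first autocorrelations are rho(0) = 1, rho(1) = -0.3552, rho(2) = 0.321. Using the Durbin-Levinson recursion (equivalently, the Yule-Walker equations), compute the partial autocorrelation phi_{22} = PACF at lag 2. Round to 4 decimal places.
\phi_{22} = 0.2230

The PACF at lag k is phi_{kk}, the last component of the solution
to the Yule-Walker system G_k phi = r_k where
  (G_k)_{ij} = rho(|i - j|), (r_k)_i = rho(i), i,j = 1..k.
Equivalently, Durbin-Levinson gives phi_{kk} iteratively:
  phi_{11} = rho(1)
  phi_{kk} = [rho(k) - sum_{j=1..k-1} phi_{k-1,j} rho(k-j)]
            / [1 - sum_{j=1..k-1} phi_{k-1,j} rho(j)],
  phi_{k,j} = phi_{k-1,j} - phi_{kk} phi_{k-1,k-j},  j = 1..k-1.
Step k = 1:
  phi_11 = rho(1) = -0.3552.
Step k = 2:
  phi_22 = [rho(2) - phi_11 rho(1)] / [1 - phi_11 rho(1)] = [0.321 - (-0.3552)(-0.3552)] / [1 - (-0.3552)(-0.3552)]
         = 0.19483296 / 0.87383296 = 0.223.
Therefore phi_{22} = 0.2230.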